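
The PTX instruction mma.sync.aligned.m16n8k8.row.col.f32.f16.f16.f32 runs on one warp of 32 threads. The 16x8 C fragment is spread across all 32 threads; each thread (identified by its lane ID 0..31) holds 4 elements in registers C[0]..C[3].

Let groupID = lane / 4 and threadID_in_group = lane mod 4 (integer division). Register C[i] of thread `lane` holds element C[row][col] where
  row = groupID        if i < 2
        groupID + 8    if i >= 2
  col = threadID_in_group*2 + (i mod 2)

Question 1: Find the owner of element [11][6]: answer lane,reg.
15,2

r:11=>grp=3,rB=1  c:6=>tig=3,lo=0
L=3*4+3=15  i=1*2+0=2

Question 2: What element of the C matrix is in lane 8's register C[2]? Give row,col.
lane 8: gid=2 (8/4), tid=0 (8%4)
i=2: r=2+8=10, c=0*2+0=0

10,0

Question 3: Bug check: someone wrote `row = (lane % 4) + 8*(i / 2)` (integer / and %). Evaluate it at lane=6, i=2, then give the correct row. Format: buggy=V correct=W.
buggy=10 correct=9

`(lane % 4) + 8*(i / 2)`[6,2]->10
L=6->g=6>>2=1, t=6&3=2
[2]->row 1+8=9  col 2·2+0=4
row: 10 vs 9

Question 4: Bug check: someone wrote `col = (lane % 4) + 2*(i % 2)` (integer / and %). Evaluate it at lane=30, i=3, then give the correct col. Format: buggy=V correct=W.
`(lane % 4) + 2*(i % 2)`[30,3]=>4
lane 30: grp=7 (30/4), tig=2 (30%4)
i=3: r=7+8=15, c=2*2+1=5
col: 4 vs 5

buggy=4 correct=5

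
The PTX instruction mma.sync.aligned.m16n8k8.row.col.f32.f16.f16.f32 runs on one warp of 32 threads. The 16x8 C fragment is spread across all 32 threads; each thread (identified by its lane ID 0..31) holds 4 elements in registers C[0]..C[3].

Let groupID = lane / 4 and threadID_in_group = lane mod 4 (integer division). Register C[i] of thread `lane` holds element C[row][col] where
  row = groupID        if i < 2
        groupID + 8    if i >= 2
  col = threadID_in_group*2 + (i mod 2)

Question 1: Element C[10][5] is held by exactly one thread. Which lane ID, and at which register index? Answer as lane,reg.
10,3

r=10⇒gr=2,Rb=1  c=5⇒th=2,odd=1
L=2*4+2=10  i=1*2+1=3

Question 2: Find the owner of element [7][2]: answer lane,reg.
29,0

r:7=>grp=7,rB=0  c:2=>tig=1,lo=0
L=7*4+1=29  i=0*2+0=0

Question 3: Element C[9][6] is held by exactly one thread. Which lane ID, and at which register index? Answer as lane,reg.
7,2

r=9⇒gr=1,Rb=1  c=6⇒th=3,odd=0
L=1*4+3=7  i=1*2+0=2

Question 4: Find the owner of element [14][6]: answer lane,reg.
27,2

r: 14->gid=6,r8=1  c: 6->tid=3,i&1=0
L=6*4+3=27  i=1*2+0=2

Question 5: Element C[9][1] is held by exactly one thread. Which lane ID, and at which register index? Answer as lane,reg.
4,3

r: 9->gid=1,r8=1  c: 1->tid=0,i&1=1
L=1*4+0=4  i=1*2+1=3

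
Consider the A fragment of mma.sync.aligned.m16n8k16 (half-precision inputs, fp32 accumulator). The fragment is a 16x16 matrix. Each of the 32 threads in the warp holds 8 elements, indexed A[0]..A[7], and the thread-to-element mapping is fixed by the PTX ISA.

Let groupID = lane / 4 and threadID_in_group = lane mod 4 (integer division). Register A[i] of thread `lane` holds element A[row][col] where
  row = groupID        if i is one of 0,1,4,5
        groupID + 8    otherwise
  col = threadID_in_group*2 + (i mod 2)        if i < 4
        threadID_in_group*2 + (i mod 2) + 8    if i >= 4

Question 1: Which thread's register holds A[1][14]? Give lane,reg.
r=1->g=1,rb=0  c=14->cb=1,t=3,b0=0
L=1*4+3=7  i=1*4+0*2+0=4

7,4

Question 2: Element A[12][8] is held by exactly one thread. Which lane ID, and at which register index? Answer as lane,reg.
r:12=>grp=4,rB=1  c:8=>cB=1,tig=0,lo=0
L=4*4+0=16  i=1*4+1*2+0=6

16,6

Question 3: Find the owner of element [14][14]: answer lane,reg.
27,6

r: 14->gid=6,r8=1  c: 14->c8=1,tid=3,i&1=0
L=6*4+3=27  i=1*4+1*2+0=6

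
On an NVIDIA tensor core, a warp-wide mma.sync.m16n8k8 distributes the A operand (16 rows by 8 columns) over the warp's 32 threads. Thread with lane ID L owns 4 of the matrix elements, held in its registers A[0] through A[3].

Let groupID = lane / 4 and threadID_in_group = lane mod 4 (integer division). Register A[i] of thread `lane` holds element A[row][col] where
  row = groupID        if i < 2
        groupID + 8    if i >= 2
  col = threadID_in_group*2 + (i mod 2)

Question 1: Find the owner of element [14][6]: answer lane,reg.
r: 14->gid=6,r8=1  c: 6->tid=3,i&1=0
L=6*4+3=27  i=1*2+0=2

27,2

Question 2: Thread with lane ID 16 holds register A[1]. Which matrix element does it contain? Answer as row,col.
16: G=4,T=0
[1] (4+0,0*2+1) = (4,1)

4,1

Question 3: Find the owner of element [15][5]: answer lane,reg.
30,3

r=15⇒gr=7,Rb=1  c=5⇒th=2,odd=1
L=7*4+2=30  i=1*2+1=3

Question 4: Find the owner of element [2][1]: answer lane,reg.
8,1

r=2⇒gr=2,Rb=0  c=1⇒th=0,odd=1
L=2*4+0=8  i=0*2+1=1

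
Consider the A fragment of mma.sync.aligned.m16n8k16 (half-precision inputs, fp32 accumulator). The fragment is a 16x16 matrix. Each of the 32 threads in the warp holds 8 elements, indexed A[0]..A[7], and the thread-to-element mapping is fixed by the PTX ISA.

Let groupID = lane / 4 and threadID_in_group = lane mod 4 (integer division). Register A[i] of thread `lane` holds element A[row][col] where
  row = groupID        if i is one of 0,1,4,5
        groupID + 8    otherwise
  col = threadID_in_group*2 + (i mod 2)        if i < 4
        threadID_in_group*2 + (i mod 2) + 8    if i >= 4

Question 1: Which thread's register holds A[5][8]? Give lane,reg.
20,4

r=5→G=5,rhi=0  c=8→chi=1,T=0,p=0
L=5*4+0=20  i=1*4+0*2+0=4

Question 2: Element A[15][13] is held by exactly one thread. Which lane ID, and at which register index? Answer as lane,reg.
30,7

r=15→G=7,rhi=1  c=13→chi=1,T=2,p=1
L=7*4+2=30  i=1*4+1*2+1=7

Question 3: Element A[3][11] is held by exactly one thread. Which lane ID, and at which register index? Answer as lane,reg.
13,5

r=3⇒gr=3,Rb=0  c=11⇒Cb=1,th=1,odd=1
L=3*4+1=13  i=1*4+0*2+1=5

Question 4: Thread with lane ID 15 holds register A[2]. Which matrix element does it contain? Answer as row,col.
15: gr=3,th=3
[2] (3+8,3*2+0+0) = (11,6)

11,6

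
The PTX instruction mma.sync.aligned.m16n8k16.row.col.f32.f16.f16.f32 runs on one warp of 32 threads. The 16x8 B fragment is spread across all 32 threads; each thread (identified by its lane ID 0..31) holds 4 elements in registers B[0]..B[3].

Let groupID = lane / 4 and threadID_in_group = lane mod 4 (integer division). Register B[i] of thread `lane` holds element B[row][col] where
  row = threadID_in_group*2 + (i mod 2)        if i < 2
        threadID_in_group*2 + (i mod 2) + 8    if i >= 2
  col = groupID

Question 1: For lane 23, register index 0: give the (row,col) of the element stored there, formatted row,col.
23: gid=5,tid=3
[0] (3*2+0+0,5) = (6,5)

6,5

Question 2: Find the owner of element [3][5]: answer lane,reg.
c=5⇒gr=5  r=3⇒Rb=0,th=1,odd=1
L=5*4+1=21  i=0*2+1=1

21,1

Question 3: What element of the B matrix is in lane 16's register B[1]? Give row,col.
16: gr=4,th=0
[1] (0*2+1+0,4) = (1,4)

1,4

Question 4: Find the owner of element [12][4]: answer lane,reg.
c=4⇒gr=4  r=12⇒Rb=1,th=2,odd=0
L=4*4+2=18  i=1*2+0=2

18,2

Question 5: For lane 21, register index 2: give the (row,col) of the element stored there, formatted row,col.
10,5

21: G=5,T=1
[2] (1*2+0+8,5) = (10,5)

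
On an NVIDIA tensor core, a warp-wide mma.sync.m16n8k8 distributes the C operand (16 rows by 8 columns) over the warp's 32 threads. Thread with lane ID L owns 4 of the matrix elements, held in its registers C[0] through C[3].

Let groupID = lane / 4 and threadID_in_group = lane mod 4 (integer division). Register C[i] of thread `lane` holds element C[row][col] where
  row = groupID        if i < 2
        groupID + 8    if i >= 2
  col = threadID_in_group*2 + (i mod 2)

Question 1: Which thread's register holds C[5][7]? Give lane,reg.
r=5⇒gr=5,Rb=0  c=7⇒th=3,odd=1
L=5*4+3=23  i=0*2+1=1

23,1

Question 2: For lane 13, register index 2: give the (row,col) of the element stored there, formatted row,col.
lane 13: g=3 (13/4), t=1 (13%4)
i=2: r=3+8=11, c=1*2+0=2

11,2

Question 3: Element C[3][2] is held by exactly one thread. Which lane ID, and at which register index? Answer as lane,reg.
r:3=>grp=3,rB=0  c:2=>tig=1,lo=0
L=3*4+1=13  i=0*2+0=0

13,0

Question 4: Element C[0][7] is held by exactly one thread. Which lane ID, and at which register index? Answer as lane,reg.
r=0⇒gr=0,Rb=0  c=7⇒th=3,odd=1
L=0*4+3=3  i=0*2+1=1

3,1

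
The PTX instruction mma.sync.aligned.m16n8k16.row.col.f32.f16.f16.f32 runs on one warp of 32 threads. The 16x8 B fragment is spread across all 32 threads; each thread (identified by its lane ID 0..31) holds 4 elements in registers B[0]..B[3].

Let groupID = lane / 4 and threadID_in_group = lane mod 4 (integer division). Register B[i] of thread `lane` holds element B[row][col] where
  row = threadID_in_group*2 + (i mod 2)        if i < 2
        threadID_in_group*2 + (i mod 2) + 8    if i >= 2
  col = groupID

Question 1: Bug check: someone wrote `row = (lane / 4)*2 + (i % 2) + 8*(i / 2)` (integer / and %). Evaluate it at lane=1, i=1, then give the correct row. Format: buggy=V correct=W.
buggy=1 correct=3

`(lane / 4)*2 + (i % 2) + 8*(i / 2)`[1,1]->1
lane 1->1/4=0, 1 mod 4=1
i=1  r:2·1+1+0->3  c:0
row: 1 vs 3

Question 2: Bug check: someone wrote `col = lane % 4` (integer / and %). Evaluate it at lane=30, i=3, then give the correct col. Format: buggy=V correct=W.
buggy=2 correct=7

`lane % 4`[30,3]=>2
30: grp=7,tig=2
[3] (2*2+1+8,7) = (13,7)
col: 2 vs 7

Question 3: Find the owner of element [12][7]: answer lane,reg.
30,2

c: 7->gid=7  r: 12->r8=1,tid=2,i&1=0
L=7*4+2=30  i=1*2+0=2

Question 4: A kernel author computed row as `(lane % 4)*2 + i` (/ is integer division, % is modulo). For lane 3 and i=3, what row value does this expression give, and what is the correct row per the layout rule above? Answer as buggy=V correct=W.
`(lane % 4)*2 + i`[3,3]->9
lane 3->3/4=0, 3 mod 4=3
i=3  r:2·3+1+8->15  c:0
row: 9 vs 15

buggy=9 correct=15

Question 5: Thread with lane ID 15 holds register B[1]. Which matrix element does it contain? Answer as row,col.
L=15⇒gr=15>>2=3, th=15&3=3
[1]⇒row 3·2+1+0=7  col gr=3

7,3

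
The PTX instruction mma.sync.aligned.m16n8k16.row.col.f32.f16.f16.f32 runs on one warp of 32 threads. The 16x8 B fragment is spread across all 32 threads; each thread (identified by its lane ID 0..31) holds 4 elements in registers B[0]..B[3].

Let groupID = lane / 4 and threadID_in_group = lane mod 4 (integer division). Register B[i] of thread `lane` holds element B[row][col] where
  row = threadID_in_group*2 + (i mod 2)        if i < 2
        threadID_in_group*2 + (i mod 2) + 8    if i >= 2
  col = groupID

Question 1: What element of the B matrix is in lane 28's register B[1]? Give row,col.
1,7

L=28→G=28>>2=7, T=28&3=0
[1]→row 0·2+1+0=1  col G=7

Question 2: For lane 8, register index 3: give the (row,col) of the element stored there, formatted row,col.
9,2

lane 8: grp=2 (8/4), tig=0 (8%4)
i=3: r=0*2+1+8=9, c=grp=2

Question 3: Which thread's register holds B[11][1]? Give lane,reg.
5,3

c:1=>grp=1  r:11=>rB=1,tig=1,lo=1
L=1*4+1=5  i=1*2+1=3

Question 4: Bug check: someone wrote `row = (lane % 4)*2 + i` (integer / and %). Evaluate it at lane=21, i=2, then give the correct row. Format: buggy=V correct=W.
`(lane % 4)*2 + i`[21,2]→4
21: G=5,T=1
[2] (1*2+0+8,5) = (10,5)
row: 4 vs 10

buggy=4 correct=10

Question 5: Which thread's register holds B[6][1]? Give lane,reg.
7,0

c=1⇒gr=1  r=6⇒Rb=0,th=3,odd=0
L=1*4+3=7  i=0*2+0=0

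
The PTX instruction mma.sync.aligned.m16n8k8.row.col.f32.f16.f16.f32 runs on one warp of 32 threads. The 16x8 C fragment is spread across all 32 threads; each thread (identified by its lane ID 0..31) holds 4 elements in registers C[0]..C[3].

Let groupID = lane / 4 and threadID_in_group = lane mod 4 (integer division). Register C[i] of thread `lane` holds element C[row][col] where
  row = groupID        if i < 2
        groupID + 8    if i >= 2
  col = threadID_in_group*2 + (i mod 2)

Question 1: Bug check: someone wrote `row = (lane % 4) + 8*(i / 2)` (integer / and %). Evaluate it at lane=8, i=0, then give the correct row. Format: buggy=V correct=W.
`(lane % 4) + 8*(i / 2)`[8,0]⇒0
lane 8: gr=2 (8/4), th=0 (8%4)
i=0: r=2+0=2, c=0*2+0=0
row: 0 vs 2

buggy=0 correct=2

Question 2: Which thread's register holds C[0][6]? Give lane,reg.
3,0

r=0→G=0,rhi=0  c=6→T=3,p=0
L=0*4+3=3  i=0*2+0=0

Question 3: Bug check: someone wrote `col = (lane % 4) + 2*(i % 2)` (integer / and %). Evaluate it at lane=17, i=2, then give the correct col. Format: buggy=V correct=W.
buggy=1 correct=2

`(lane % 4) + 2*(i % 2)`[17,2]=>1
lane 17: grp=4 (17/4), tig=1 (17%4)
i=2: r=4+8=12, c=1*2+0=2
col: 1 vs 2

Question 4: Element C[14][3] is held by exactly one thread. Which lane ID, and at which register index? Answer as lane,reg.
25,3

r: 14->gid=6,r8=1  c: 3->tid=1,i&1=1
L=6*4+1=25  i=1*2+1=3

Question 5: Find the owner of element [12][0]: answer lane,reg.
r: 12->gid=4,r8=1  c: 0->tid=0,i&1=0
L=4*4+0=16  i=1*2+0=2

16,2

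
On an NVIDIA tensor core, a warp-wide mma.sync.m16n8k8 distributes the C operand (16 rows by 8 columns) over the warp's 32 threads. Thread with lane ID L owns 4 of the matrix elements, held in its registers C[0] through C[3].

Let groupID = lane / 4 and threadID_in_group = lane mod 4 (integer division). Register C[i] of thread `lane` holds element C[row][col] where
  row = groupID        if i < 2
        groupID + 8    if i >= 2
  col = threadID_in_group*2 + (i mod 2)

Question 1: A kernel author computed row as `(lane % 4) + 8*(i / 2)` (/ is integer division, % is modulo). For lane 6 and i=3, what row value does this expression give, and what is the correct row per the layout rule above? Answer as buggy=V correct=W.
`(lane % 4) + 8*(i / 2)`[6,3]→10
L=6→G=6>>2=1, T=6&3=2
[3]→row 1+8=9  col 2·2+1=5
row: 10 vs 9

buggy=10 correct=9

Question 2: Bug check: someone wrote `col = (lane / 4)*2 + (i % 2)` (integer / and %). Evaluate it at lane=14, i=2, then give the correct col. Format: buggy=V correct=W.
`(lane / 4)*2 + (i % 2)`[14,2]=>6
L=14=>grp=14>>2=3, tig=14&3=2
[2]=>row 3+8=11  col 2·2+0=4
col: 6 vs 4

buggy=6 correct=4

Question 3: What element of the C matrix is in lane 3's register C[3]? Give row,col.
8,7

L=3->g=3>>2=0, t=3&3=3
[3]->row 0+8=8  col 3·2+1=7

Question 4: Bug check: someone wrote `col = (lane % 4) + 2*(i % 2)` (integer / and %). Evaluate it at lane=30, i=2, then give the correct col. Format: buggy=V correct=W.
buggy=2 correct=4

`(lane % 4) + 2*(i % 2)`[30,2]→2
lane 30: G=7 (30/4), T=2 (30%4)
i=2: r=7+8=15, c=2*2+0=4
col: 2 vs 4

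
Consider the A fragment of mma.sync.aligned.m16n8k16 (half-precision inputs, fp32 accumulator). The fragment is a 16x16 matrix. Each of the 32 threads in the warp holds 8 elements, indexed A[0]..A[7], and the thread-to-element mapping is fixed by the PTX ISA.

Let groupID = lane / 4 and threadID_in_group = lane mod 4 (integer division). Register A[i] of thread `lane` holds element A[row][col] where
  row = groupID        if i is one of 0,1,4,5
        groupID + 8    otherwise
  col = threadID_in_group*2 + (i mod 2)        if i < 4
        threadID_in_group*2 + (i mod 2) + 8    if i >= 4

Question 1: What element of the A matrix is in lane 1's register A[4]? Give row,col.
1: gr=0,th=1
[4] (0+0,1*2+0+8) = (0,10)

0,10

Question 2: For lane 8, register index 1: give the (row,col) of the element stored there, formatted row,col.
lane 8: g=2 (8/4), t=0 (8%4)
i=1: r=2+0=2, c=0*2+1+0=1

2,1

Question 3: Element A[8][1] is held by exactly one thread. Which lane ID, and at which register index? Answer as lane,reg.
0,3

r: 8->gid=0,r8=1  c: 1->c8=0,tid=0,i&1=1
L=0*4+0=0  i=0*4+1*2+1=3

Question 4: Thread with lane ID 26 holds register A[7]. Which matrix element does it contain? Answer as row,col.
lane 26→26/4=6, 26 mod 4=2
i=7  r:6+8→14  c:2·2+1+8→13

14,13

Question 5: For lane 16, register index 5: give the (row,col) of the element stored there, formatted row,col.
L=16->gid=16>>2=4, tid=16&3=0
[5]->row 4+0=4  col 0·2+1+8=9

4,9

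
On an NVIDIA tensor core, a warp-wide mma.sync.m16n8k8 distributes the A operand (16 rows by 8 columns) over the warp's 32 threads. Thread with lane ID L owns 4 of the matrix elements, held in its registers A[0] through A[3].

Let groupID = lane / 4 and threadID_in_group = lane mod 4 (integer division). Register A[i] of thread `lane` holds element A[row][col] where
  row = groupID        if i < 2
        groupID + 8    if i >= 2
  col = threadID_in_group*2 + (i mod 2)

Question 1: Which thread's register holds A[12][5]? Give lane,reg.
r=12⇒gr=4,Rb=1  c=5⇒th=2,odd=1
L=4*4+2=18  i=1*2+1=3

18,3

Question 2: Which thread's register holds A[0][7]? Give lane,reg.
r=0->g=0,rb=0  c=7->t=3,b0=1
L=0*4+3=3  i=0*2+1=1

3,1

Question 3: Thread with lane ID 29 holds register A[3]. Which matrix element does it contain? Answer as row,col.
15,3

L=29→G=29>>2=7, T=29&3=1
[3]→row 7+8=15  col 1·2+1=3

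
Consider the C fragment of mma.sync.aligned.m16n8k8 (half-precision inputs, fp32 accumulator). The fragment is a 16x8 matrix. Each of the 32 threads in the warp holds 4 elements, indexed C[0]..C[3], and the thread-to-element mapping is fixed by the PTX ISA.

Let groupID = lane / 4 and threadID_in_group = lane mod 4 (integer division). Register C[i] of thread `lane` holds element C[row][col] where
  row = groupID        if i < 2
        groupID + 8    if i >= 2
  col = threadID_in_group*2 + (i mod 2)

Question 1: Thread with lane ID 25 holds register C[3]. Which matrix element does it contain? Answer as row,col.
14,3

lane 25->25/4=6, 25 mod 4=1
i=3  r:6+8->14  c:2·1+1->3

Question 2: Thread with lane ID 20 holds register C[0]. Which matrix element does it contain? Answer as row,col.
5,0

lane 20->20/4=5, 20 mod 4=0
i=0  r:5+0->5  c:2·0+0->0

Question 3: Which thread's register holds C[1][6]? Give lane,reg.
r:1=>grp=1,rB=0  c:6=>tig=3,lo=0
L=1*4+3=7  i=0*2+0=0

7,0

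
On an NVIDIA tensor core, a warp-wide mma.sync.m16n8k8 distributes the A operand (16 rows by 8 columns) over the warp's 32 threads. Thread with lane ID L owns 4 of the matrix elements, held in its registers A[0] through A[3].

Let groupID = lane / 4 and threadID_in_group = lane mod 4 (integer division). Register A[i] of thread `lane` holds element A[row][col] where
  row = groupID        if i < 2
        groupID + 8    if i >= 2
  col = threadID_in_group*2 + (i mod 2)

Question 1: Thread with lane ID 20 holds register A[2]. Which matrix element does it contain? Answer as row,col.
L=20->gid=20>>2=5, tid=20&3=0
[2]->row 5+8=13  col 0·2+0=0

13,0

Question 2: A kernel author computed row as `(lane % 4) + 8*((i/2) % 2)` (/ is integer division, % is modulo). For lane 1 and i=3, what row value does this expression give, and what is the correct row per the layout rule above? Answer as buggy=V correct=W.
`(lane % 4) + 8*((i/2) % 2)`[1,3]->9
1: gid=0,tid=1
[3] (0+8,1*2+1) = (8,3)
row: 9 vs 8

buggy=9 correct=8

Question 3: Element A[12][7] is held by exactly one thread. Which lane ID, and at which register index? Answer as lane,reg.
r=12→G=4,rhi=1  c=7→T=3,p=1
L=4*4+3=19  i=1*2+1=3

19,3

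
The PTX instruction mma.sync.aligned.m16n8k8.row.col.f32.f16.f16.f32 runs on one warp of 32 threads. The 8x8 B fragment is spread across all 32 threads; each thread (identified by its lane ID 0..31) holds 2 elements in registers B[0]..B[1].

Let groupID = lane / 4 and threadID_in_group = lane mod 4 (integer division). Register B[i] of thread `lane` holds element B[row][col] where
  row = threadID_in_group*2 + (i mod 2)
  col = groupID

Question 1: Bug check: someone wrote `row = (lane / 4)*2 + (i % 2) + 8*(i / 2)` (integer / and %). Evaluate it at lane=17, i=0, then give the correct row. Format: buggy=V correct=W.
buggy=8 correct=2

`(lane / 4)*2 + (i % 2) + 8*(i / 2)`[17,0]→8
L=17→G=17>>2=4, T=17&3=1
[0]→row 1·2+0=2  col G=4
row: 8 vs 2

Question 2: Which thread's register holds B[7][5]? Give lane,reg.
c: 5->gid=5  r: 7->tid=3,i&1=1
L=5*4+3=23  i=1=1

23,1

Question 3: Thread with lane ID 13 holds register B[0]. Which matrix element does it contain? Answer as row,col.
lane 13: grp=3 (13/4), tig=1 (13%4)
i=0: r=1*2+0=2, c=grp=3

2,3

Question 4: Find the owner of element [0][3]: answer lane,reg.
12,0

c: 3->gid=3  r: 0->tid=0,i&1=0
L=3*4+0=12  i=0=0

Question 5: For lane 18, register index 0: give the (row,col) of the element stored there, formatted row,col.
L=18=>grp=18>>2=4, tig=18&3=2
[0]=>row 2·2+0=4  col grp=4

4,4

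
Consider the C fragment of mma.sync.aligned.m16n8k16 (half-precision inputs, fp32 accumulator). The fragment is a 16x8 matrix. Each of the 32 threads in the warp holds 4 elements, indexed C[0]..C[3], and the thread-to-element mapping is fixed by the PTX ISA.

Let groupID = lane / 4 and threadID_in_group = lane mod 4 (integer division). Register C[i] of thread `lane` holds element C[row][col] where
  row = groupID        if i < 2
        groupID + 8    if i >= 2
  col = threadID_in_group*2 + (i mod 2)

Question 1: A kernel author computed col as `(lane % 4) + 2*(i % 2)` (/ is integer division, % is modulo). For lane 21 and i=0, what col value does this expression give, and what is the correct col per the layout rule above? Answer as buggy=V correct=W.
`(lane % 4) + 2*(i % 2)`[21,0]->1
21: gid=5,tid=1
[0] (5+0,1*2+0) = (5,2)
col: 1 vs 2

buggy=1 correct=2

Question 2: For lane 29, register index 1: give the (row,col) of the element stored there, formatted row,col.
7,3

lane 29→29/4=7, 29 mod 4=1
i=1  r:7+0→7  c:2·1+1→3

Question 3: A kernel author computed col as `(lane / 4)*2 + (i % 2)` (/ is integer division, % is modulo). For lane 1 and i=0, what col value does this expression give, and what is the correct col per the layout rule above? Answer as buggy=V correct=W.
`(lane / 4)*2 + (i % 2)`[1,0]=>0
lane 1=>1/4=0, 1 mod 4=1
i=0  r:0+0=>0  c:2·1+0=>2
col: 0 vs 2

buggy=0 correct=2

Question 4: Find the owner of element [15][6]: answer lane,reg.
r=15->g=7,rb=1  c=6->t=3,b0=0
L=7*4+3=31  i=1*2+0=2

31,2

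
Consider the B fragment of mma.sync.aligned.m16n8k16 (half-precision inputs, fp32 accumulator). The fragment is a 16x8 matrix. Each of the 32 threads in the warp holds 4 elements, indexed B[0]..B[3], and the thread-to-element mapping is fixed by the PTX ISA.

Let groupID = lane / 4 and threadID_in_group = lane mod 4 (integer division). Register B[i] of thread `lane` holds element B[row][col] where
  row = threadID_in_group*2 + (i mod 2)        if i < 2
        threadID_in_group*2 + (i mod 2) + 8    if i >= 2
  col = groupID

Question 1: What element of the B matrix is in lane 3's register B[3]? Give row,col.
15,0

lane 3: grp=0 (3/4), tig=3 (3%4)
i=3: r=3*2+1+8=15, c=grp=0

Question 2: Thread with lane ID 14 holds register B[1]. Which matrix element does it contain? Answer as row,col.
14: gid=3,tid=2
[1] (2*2+1+0,3) = (5,3)

5,3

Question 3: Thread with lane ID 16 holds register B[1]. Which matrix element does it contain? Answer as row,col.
lane 16=>16/4=4, 16 mod 4=0
i=1  r:2·0+1+0=>1  c:4

1,4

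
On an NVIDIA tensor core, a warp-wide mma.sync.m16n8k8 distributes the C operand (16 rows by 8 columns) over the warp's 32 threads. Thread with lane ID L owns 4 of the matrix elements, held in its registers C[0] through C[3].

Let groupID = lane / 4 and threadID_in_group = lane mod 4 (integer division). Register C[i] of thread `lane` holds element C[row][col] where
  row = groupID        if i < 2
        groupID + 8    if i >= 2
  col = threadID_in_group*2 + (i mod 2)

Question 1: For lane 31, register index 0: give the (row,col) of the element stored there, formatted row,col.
L=31⇒gr=31>>2=7, th=31&3=3
[0]⇒row 7+0=7  col 3·2+0=6

7,6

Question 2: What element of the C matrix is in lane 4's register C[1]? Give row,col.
1,1

4: gid=1,tid=0
[1] (1+0,0*2+1) = (1,1)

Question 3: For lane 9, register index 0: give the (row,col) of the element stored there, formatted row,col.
2,2

9: g=2,t=1
[0] (2+0,1*2+0) = (2,2)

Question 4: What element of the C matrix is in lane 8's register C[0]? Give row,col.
lane 8: g=2 (8/4), t=0 (8%4)
i=0: r=2+0=2, c=0*2+0=0

2,0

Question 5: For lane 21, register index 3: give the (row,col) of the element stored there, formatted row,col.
13,3

21: G=5,T=1
[3] (5+8,1*2+1) = (13,3)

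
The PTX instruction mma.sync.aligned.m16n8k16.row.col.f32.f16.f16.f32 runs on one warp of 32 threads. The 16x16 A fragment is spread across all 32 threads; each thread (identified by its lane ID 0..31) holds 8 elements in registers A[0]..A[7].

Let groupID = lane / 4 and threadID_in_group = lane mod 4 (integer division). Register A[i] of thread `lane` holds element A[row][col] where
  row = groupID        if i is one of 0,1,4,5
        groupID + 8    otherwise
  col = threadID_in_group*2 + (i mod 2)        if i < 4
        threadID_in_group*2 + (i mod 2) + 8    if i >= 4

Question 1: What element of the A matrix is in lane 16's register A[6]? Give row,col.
lane 16->16/4=4, 16 mod 4=0
i=6  r:4+8->12  c:2·0+0+8->8

12,8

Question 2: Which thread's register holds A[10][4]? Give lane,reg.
10,2

r: 10->gid=2,r8=1  c: 4->c8=0,tid=2,i&1=0
L=2*4+2=10  i=0*4+1*2+0=2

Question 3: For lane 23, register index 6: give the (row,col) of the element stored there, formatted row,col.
lane 23: gid=5 (23/4), tid=3 (23%4)
i=6: r=5+8=13, c=3*2+0+8=14

13,14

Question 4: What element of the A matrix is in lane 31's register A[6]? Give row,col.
lane 31: G=7 (31/4), T=3 (31%4)
i=6: r=7+8=15, c=3*2+0+8=14

15,14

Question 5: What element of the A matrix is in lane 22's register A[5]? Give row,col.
5,13

L=22=>grp=22>>2=5, tig=22&3=2
[5]=>row 5+0=5  col 2·2+1+8=13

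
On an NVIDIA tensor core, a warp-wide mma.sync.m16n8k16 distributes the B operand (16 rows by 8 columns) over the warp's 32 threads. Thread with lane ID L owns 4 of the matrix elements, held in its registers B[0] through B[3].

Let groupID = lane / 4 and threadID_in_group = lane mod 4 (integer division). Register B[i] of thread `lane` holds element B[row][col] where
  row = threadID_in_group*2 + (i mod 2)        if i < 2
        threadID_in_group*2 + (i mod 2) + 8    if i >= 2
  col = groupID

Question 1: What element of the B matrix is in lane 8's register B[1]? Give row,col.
1,2

8: gid=2,tid=0
[1] (0*2+1+0,2) = (1,2)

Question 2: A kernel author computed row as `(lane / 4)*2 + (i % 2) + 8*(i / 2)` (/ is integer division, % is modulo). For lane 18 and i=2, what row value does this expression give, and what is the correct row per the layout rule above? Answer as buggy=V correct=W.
buggy=16 correct=12

`(lane / 4)*2 + (i % 2) + 8*(i / 2)`[18,2]=>16
L=18=>grp=18>>2=4, tig=18&3=2
[2]=>row 2·2+0+8=12  col grp=4
row: 16 vs 12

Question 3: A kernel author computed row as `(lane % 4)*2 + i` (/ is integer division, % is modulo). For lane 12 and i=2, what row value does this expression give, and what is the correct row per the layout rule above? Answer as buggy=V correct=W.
buggy=2 correct=8

`(lane % 4)*2 + i`[12,2]=>2
lane 12: grp=3 (12/4), tig=0 (12%4)
i=2: r=0*2+0+8=8, c=grp=3
row: 2 vs 8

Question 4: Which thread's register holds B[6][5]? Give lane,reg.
23,0

c=5->g=5  r=6->rb=0,t=3,b0=0
L=5*4+3=23  i=0*2+0=0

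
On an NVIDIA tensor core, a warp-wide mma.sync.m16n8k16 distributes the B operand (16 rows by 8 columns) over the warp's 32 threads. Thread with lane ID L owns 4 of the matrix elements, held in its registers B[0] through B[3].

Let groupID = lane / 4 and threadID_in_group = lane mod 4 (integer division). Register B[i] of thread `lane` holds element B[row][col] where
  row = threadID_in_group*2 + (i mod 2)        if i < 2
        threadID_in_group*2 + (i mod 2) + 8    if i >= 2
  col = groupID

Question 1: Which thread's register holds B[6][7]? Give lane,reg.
c=7->g=7  r=6->rb=0,t=3,b0=0
L=7*4+3=31  i=0*2+0=0

31,0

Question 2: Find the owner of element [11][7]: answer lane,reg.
29,3

c=7->g=7  r=11->rb=1,t=1,b0=1
L=7*4+1=29  i=1*2+1=3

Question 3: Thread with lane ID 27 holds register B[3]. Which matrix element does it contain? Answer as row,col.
15,6

lane 27: gr=6 (27/4), th=3 (27%4)
i=3: r=3*2+1+8=15, c=gr=6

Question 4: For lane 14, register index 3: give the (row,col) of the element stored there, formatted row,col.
13,3

14: grp=3,tig=2
[3] (2*2+1+8,3) = (13,3)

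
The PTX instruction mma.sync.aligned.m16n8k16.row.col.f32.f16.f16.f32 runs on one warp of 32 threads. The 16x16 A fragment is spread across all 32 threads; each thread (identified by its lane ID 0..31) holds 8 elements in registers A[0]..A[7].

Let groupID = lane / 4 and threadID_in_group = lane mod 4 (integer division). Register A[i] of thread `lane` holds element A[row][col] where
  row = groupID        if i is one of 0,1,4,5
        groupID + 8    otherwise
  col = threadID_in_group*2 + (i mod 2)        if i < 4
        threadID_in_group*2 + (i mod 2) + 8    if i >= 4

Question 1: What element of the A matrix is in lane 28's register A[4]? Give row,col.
7,8

L=28=>grp=28>>2=7, tig=28&3=0
[4]=>row 7+0=7  col 0·2+0+8=8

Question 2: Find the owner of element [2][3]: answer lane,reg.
9,1

r:2=>grp=2,rB=0  c:3=>cB=0,tig=1,lo=1
L=2*4+1=9  i=0*4+0*2+1=1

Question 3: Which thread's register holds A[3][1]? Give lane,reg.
r=3→G=3,rhi=0  c=1→chi=0,T=0,p=1
L=3*4+0=12  i=0*4+0*2+1=1

12,1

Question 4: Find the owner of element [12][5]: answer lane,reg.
18,3

r=12⇒gr=4,Rb=1  c=5⇒Cb=0,th=2,odd=1
L=4*4+2=18  i=0*4+1*2+1=3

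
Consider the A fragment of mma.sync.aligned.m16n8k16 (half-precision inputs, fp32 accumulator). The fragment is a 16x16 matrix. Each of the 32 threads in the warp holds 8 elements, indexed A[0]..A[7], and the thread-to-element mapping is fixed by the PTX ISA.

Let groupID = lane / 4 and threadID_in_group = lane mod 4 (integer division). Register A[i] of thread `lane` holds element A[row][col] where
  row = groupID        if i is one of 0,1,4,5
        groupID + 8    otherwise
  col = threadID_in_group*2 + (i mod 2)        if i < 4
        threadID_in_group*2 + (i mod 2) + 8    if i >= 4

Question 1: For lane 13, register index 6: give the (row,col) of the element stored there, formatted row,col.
L=13->gid=13>>2=3, tid=13&3=1
[6]->row 3+8=11  col 1·2+0+8=10

11,10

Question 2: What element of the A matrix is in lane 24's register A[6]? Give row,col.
14,8

24: gr=6,th=0
[6] (6+8,0*2+0+8) = (14,8)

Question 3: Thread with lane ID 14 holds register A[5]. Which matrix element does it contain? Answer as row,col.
3,13

lane 14=>14/4=3, 14 mod 4=2
i=5  r:3+0=>3  c:2·2+1+8=>13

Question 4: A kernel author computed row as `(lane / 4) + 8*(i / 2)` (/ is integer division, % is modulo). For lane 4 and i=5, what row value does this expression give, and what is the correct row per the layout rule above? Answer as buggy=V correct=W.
`(lane / 4) + 8*(i / 2)`[4,5]->17
lane 4: g=1 (4/4), t=0 (4%4)
i=5: r=1+0=1, c=0*2+1+8=9
row: 17 vs 1

buggy=17 correct=1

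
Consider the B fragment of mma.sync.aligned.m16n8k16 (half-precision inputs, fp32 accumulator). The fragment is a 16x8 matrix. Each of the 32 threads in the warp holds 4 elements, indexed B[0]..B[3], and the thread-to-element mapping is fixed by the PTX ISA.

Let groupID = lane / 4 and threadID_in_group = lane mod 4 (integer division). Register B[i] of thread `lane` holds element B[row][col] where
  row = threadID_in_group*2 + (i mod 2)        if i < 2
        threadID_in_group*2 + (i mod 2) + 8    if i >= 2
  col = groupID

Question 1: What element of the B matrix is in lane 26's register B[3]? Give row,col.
13,6

lane 26: g=6 (26/4), t=2 (26%4)
i=3: r=2*2+1+8=13, c=g=6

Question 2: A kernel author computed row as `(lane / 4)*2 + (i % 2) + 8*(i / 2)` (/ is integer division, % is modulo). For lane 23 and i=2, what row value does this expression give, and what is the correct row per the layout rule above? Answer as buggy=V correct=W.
`(lane / 4)*2 + (i % 2) + 8*(i / 2)`[23,2]->18
23: gid=5,tid=3
[2] (3*2+0+8,5) = (14,5)
row: 18 vs 14

buggy=18 correct=14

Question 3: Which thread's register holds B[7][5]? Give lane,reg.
c: 5->gid=5  r: 7->r8=0,tid=3,i&1=1
L=5*4+3=23  i=0*2+1=1

23,1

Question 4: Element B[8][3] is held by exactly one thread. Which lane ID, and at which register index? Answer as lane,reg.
12,2

c=3→G=3  r=8→rhi=1,T=0,p=0
L=3*4+0=12  i=1*2+0=2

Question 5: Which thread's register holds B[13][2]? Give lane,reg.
c=2→G=2  r=13→rhi=1,T=2,p=1
L=2*4+2=10  i=1*2+1=3

10,3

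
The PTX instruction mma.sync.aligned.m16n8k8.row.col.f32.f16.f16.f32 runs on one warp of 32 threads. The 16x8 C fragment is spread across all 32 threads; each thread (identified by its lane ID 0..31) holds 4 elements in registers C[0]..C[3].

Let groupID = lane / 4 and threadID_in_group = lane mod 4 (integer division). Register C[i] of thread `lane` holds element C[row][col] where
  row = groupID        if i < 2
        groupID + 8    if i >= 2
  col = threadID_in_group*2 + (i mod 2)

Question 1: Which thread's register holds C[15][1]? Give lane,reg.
r:15=>grp=7,rB=1  c:1=>tig=0,lo=1
L=7*4+0=28  i=1*2+1=3

28,3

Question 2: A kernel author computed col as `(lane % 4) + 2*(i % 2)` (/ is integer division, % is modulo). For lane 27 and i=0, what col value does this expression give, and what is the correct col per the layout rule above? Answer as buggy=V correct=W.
buggy=3 correct=6

`(lane % 4) + 2*(i % 2)`[27,0]->3
lane 27: g=6 (27/4), t=3 (27%4)
i=0: r=6+0=6, c=3*2+0=6
col: 3 vs 6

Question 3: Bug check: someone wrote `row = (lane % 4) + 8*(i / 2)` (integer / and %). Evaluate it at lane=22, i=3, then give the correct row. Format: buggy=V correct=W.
`(lane % 4) + 8*(i / 2)`[22,3]⇒10
22: gr=5,th=2
[3] (5+8,2*2+1) = (13,5)
row: 10 vs 13

buggy=10 correct=13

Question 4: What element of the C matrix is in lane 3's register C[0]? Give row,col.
lane 3: gid=0 (3/4), tid=3 (3%4)
i=0: r=0+0=0, c=3*2+0=6

0,6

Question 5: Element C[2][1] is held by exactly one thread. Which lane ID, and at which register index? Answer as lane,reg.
8,1

r=2⇒gr=2,Rb=0  c=1⇒th=0,odd=1
L=2*4+0=8  i=0*2+1=1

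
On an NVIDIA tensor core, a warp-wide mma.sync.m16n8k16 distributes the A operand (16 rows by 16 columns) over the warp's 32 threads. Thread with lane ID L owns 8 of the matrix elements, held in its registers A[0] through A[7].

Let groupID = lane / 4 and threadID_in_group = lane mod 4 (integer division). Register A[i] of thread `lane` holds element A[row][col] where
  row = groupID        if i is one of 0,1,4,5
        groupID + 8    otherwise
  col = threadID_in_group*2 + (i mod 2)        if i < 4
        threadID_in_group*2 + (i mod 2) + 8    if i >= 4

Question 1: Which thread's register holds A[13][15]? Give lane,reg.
23,7

r=13→G=5,rhi=1  c=15→chi=1,T=3,p=1
L=5*4+3=23  i=1*4+1*2+1=7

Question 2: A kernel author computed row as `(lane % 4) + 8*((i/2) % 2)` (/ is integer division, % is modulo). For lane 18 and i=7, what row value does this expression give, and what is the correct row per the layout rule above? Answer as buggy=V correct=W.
`(lane % 4) + 8*((i/2) % 2)`[18,7]->10
L=18->gid=18>>2=4, tid=18&3=2
[7]->row 4+8=12  col 2·2+1+8=13
row: 10 vs 12

buggy=10 correct=12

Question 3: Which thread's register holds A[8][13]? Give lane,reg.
r=8->g=0,rb=1  c=13->cb=1,t=2,b0=1
L=0*4+2=2  i=1*4+1*2+1=7

2,7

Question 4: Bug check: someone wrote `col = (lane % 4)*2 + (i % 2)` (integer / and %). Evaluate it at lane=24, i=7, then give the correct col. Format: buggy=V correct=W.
`(lane % 4)*2 + (i % 2)`[24,7]->1
L=24->g=24>>2=6, t=24&3=0
[7]->row 6+8=14  col 0·2+1+8=9
col: 1 vs 9

buggy=1 correct=9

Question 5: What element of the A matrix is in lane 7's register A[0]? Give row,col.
L=7→G=7>>2=1, T=7&3=3
[0]→row 1+0=1  col 3·2+0+0=6

1,6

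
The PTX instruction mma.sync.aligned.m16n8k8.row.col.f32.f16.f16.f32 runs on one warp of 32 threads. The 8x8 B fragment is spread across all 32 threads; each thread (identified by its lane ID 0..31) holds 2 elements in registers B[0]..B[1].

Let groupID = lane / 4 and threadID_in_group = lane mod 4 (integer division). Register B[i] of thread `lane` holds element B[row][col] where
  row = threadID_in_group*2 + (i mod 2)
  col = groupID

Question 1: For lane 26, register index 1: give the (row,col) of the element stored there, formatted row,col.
5,6

lane 26: gr=6 (26/4), th=2 (26%4)
i=1: r=2*2+1=5, c=gr=6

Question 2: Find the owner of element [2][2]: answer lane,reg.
c=2→G=2  r=2→T=1,p=0
L=2*4+1=9  i=0=0

9,0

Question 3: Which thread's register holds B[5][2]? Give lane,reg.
c=2->g=2  r=5->t=2,b0=1
L=2*4+2=10  i=1=1

10,1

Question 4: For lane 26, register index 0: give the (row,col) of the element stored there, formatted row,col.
26: G=6,T=2
[0] (2*2+0,6) = (4,6)

4,6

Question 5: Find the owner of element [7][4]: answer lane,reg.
c=4->g=4  r=7->t=3,b0=1
L=4*4+3=19  i=1=1

19,1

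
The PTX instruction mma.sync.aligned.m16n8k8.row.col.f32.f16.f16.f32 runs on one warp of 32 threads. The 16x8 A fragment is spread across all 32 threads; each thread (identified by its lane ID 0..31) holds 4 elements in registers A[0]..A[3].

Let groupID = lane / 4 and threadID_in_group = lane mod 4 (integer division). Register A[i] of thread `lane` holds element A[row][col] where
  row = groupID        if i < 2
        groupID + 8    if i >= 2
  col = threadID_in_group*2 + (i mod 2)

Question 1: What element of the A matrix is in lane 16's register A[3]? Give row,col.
12,1

lane 16: G=4 (16/4), T=0 (16%4)
i=3: r=4+8=12, c=0*2+1=1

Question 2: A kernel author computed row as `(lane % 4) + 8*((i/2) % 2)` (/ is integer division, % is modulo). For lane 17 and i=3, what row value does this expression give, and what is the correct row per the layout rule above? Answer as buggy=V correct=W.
buggy=9 correct=12

`(lane % 4) + 8*((i/2) % 2)`[17,3]→9
lane 17→17/4=4, 17 mod 4=1
i=3  r:4+8→12  c:2·1+1→3
row: 9 vs 12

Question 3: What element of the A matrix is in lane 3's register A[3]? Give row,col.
8,7

lane 3: gr=0 (3/4), th=3 (3%4)
i=3: r=0+8=8, c=3*2+1=7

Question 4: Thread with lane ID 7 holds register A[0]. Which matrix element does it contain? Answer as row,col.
1,6

lane 7: G=1 (7/4), T=3 (7%4)
i=0: r=1+0=1, c=3*2+0=6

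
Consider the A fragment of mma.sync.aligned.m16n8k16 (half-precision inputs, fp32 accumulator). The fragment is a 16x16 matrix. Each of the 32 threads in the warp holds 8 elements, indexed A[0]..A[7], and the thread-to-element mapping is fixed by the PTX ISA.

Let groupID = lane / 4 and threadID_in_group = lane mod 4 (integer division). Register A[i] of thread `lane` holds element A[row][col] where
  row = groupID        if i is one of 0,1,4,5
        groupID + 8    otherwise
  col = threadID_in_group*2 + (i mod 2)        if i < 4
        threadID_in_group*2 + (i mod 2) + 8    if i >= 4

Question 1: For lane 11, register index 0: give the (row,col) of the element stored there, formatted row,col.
lane 11->11/4=2, 11 mod 4=3
i=0  r:2+0->2  c:2·3+0+0->6

2,6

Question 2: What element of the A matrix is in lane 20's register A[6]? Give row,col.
13,8

lane 20→20/4=5, 20 mod 4=0
i=6  r:5+8→13  c:2·0+0+8→8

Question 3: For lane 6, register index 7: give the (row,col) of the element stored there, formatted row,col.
lane 6: G=1 (6/4), T=2 (6%4)
i=7: r=1+8=9, c=2*2+1+8=13

9,13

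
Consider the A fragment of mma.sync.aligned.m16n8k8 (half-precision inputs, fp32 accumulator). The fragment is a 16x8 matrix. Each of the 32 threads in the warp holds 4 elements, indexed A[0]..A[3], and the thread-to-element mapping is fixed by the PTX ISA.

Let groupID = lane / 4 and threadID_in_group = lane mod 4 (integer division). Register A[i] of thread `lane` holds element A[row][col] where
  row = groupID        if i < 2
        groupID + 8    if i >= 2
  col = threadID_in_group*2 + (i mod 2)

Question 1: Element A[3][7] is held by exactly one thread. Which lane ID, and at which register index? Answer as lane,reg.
r:3=>grp=3,rB=0  c:7=>tig=3,lo=1
L=3*4+3=15  i=0*2+1=1

15,1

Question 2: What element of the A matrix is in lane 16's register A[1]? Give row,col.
lane 16: G=4 (16/4), T=0 (16%4)
i=1: r=4+0=4, c=0*2+1=1

4,1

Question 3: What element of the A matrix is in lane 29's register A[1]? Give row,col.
7,3

lane 29: grp=7 (29/4), tig=1 (29%4)
i=1: r=7+0=7, c=1*2+1=3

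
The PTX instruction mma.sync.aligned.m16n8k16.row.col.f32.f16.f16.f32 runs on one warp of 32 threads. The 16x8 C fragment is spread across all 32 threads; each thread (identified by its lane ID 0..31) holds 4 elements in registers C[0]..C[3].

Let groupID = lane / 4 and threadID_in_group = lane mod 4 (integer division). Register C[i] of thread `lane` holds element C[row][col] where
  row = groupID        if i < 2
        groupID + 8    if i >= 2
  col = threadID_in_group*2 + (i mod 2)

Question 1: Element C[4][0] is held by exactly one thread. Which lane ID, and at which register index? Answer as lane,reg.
r=4→G=4,rhi=0  c=0→T=0,p=0
L=4*4+0=16  i=0*2+0=0

16,0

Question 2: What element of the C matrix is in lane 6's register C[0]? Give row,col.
lane 6: gid=1 (6/4), tid=2 (6%4)
i=0: r=1+0=1, c=2*2+0=4

1,4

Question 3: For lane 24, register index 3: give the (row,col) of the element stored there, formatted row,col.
14,1

lane 24->24/4=6, 24 mod 4=0
i=3  r:6+8->14  c:2·0+1->1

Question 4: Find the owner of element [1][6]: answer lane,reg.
r=1⇒gr=1,Rb=0  c=6⇒th=3,odd=0
L=1*4+3=7  i=0*2+0=0

7,0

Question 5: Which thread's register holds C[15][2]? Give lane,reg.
29,2

r=15⇒gr=7,Rb=1  c=2⇒th=1,odd=0
L=7*4+1=29  i=1*2+0=2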